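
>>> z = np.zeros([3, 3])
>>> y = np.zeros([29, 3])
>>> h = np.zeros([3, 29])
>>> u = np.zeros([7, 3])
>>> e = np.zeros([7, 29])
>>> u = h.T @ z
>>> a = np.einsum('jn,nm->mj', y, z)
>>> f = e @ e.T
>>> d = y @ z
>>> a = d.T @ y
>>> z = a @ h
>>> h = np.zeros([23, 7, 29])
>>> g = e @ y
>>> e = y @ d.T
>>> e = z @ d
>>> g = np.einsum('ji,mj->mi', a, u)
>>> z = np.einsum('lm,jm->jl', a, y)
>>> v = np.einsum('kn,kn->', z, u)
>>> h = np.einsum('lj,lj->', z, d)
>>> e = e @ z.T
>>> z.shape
(29, 3)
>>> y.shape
(29, 3)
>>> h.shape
()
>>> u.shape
(29, 3)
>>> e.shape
(3, 29)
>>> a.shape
(3, 3)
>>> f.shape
(7, 7)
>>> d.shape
(29, 3)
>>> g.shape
(29, 3)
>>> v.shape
()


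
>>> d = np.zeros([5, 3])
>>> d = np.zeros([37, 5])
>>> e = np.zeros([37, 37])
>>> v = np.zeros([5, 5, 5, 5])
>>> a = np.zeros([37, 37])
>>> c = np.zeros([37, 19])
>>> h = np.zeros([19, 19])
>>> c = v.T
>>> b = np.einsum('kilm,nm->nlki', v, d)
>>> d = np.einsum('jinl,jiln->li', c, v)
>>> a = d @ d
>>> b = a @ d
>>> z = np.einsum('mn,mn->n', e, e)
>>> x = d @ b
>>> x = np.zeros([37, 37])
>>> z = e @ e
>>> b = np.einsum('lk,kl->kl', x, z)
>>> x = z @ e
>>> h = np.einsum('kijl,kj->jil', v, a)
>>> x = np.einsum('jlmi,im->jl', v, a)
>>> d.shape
(5, 5)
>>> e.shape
(37, 37)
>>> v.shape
(5, 5, 5, 5)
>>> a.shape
(5, 5)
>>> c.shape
(5, 5, 5, 5)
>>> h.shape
(5, 5, 5)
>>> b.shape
(37, 37)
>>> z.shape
(37, 37)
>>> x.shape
(5, 5)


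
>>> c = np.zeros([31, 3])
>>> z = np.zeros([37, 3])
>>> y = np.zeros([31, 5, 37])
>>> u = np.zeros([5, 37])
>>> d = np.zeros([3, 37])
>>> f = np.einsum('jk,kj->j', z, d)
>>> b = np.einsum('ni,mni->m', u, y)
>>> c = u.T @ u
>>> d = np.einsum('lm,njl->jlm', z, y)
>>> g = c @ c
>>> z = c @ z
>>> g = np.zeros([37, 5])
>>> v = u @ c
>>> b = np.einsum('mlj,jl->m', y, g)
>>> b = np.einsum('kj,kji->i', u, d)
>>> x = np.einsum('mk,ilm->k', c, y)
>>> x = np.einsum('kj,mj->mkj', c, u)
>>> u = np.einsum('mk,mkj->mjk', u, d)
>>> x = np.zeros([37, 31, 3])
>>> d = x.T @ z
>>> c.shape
(37, 37)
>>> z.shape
(37, 3)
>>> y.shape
(31, 5, 37)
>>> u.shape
(5, 3, 37)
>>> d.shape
(3, 31, 3)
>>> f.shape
(37,)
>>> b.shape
(3,)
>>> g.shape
(37, 5)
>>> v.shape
(5, 37)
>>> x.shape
(37, 31, 3)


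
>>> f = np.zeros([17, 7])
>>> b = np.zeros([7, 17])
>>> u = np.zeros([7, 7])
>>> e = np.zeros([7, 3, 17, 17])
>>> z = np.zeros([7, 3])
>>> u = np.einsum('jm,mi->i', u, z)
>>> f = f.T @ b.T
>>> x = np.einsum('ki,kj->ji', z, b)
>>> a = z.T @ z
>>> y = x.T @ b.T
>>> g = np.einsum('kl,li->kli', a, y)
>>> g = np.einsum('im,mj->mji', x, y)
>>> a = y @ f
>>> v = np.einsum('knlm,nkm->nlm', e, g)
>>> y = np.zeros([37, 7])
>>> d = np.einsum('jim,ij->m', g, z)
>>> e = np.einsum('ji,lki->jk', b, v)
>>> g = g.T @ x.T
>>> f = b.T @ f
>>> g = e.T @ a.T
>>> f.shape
(17, 7)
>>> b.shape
(7, 17)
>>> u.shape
(3,)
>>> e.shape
(7, 17)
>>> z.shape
(7, 3)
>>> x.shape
(17, 3)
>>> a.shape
(3, 7)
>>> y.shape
(37, 7)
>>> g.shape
(17, 3)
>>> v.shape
(3, 17, 17)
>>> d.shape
(17,)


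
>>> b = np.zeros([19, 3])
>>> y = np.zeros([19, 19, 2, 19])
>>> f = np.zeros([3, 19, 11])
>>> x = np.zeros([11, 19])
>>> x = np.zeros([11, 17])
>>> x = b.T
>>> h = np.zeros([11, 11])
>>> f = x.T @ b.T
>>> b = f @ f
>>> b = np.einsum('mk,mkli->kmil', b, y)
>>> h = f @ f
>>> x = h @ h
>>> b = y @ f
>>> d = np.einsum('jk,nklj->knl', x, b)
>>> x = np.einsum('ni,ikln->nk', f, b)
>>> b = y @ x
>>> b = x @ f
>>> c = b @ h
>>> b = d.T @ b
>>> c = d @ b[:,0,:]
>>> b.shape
(2, 19, 19)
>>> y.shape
(19, 19, 2, 19)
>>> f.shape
(19, 19)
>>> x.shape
(19, 19)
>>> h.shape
(19, 19)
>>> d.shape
(19, 19, 2)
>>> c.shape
(19, 19, 19)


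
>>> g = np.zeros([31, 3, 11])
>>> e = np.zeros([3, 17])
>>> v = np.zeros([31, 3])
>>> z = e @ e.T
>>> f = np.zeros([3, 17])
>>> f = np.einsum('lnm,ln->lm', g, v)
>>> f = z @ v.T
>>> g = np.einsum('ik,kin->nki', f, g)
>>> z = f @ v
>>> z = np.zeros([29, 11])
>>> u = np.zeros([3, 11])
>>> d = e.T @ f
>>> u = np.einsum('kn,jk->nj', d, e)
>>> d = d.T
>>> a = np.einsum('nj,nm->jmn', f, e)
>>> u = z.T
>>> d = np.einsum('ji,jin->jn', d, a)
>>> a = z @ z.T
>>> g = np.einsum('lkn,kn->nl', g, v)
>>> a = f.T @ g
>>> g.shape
(3, 11)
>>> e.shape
(3, 17)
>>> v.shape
(31, 3)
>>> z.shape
(29, 11)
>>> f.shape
(3, 31)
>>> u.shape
(11, 29)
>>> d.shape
(31, 3)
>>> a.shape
(31, 11)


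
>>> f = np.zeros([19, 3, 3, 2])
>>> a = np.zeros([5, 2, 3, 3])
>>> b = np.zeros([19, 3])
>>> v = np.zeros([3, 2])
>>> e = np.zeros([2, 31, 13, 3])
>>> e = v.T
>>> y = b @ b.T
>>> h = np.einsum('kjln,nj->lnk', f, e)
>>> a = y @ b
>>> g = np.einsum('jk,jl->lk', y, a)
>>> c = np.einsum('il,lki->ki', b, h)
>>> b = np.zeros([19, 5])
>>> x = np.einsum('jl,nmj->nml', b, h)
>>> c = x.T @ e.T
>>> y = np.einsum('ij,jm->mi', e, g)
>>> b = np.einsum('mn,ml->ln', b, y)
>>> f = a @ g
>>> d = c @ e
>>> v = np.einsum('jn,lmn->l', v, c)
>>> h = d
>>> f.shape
(19, 19)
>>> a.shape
(19, 3)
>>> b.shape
(2, 5)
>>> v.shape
(5,)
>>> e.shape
(2, 3)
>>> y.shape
(19, 2)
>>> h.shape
(5, 2, 3)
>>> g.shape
(3, 19)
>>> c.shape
(5, 2, 2)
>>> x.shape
(3, 2, 5)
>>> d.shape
(5, 2, 3)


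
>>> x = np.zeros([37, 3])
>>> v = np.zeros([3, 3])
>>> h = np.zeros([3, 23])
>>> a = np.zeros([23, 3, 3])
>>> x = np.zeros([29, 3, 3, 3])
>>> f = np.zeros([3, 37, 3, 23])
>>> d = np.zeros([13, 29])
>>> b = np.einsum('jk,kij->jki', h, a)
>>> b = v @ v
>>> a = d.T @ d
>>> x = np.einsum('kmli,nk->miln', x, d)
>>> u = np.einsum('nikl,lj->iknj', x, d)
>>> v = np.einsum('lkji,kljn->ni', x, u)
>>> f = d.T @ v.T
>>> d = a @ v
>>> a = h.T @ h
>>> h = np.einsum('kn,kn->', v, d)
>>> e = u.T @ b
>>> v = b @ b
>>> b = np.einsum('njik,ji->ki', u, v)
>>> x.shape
(3, 3, 3, 13)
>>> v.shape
(3, 3)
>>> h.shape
()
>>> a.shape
(23, 23)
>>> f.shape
(29, 29)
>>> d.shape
(29, 13)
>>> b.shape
(29, 3)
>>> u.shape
(3, 3, 3, 29)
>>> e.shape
(29, 3, 3, 3)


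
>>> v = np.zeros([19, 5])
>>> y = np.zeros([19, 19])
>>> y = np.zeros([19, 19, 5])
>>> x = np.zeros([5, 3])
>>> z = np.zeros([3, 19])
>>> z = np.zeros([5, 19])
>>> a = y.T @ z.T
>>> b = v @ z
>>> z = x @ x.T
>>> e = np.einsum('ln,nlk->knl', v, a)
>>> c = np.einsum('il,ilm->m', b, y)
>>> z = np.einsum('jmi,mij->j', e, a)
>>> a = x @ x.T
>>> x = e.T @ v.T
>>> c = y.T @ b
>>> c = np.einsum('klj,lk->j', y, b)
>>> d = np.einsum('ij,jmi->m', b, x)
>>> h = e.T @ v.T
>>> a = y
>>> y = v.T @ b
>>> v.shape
(19, 5)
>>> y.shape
(5, 19)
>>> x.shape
(19, 5, 19)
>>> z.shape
(5,)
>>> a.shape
(19, 19, 5)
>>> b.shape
(19, 19)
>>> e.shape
(5, 5, 19)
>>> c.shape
(5,)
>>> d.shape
(5,)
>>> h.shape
(19, 5, 19)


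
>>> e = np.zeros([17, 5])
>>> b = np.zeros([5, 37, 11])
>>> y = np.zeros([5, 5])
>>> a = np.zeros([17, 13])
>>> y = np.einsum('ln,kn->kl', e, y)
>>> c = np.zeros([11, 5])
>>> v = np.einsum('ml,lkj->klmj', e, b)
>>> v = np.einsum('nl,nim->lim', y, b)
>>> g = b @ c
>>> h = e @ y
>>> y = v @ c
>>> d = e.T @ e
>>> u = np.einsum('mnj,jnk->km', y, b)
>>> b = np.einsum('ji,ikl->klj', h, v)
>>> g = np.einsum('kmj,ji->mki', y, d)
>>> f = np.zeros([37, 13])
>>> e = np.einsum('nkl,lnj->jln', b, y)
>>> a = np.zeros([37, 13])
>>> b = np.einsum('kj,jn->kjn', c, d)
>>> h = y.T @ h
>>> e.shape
(5, 17, 37)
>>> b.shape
(11, 5, 5)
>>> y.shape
(17, 37, 5)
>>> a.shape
(37, 13)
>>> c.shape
(11, 5)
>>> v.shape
(17, 37, 11)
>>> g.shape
(37, 17, 5)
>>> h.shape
(5, 37, 17)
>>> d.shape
(5, 5)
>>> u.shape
(11, 17)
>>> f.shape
(37, 13)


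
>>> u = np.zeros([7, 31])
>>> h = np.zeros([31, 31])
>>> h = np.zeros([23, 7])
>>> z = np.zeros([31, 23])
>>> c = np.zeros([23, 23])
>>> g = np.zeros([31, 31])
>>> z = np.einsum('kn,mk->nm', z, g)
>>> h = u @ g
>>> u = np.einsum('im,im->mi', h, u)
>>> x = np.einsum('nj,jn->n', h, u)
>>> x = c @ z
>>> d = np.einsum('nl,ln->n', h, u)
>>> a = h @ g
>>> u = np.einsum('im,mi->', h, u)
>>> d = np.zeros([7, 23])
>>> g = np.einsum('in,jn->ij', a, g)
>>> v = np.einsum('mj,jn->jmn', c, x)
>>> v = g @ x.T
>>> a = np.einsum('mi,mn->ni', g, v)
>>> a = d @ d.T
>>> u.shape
()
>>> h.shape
(7, 31)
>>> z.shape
(23, 31)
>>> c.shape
(23, 23)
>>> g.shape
(7, 31)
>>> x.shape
(23, 31)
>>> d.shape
(7, 23)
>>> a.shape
(7, 7)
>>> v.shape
(7, 23)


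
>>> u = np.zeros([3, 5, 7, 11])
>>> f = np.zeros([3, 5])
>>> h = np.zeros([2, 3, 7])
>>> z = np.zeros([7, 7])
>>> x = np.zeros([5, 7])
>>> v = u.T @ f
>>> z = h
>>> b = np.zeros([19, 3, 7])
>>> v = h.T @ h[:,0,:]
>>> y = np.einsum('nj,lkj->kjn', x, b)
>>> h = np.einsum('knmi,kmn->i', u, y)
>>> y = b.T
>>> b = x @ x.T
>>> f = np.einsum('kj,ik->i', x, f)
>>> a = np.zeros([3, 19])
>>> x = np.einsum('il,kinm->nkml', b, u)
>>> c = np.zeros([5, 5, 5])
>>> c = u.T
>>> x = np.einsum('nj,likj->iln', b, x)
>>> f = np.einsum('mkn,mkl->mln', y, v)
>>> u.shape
(3, 5, 7, 11)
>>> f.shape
(7, 7, 19)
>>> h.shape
(11,)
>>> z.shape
(2, 3, 7)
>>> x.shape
(3, 7, 5)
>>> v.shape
(7, 3, 7)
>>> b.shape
(5, 5)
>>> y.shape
(7, 3, 19)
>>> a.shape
(3, 19)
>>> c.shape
(11, 7, 5, 3)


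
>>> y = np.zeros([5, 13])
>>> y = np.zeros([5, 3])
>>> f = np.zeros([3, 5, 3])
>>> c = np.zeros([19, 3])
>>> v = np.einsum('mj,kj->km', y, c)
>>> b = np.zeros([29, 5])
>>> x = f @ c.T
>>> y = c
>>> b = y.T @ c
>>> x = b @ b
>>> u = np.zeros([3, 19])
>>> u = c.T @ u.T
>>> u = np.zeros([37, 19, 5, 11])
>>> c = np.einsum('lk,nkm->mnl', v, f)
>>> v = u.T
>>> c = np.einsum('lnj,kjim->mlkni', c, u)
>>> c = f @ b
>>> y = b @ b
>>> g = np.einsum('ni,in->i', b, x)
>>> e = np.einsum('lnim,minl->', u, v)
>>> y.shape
(3, 3)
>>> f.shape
(3, 5, 3)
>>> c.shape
(3, 5, 3)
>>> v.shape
(11, 5, 19, 37)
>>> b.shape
(3, 3)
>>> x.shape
(3, 3)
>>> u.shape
(37, 19, 5, 11)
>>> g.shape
(3,)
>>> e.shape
()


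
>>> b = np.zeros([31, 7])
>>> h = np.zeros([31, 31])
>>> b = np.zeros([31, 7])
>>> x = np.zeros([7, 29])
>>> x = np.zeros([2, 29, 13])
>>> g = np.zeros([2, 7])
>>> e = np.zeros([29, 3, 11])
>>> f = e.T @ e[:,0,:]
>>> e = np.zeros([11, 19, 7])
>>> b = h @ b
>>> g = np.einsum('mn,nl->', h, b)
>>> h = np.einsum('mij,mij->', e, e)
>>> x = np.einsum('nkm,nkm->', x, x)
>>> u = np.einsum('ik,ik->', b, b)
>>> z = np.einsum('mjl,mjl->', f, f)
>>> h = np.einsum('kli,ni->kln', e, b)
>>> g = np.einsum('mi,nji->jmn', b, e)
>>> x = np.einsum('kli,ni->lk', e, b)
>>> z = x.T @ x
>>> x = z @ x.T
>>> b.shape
(31, 7)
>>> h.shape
(11, 19, 31)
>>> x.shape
(11, 19)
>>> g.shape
(19, 31, 11)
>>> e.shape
(11, 19, 7)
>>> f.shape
(11, 3, 11)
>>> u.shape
()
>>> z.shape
(11, 11)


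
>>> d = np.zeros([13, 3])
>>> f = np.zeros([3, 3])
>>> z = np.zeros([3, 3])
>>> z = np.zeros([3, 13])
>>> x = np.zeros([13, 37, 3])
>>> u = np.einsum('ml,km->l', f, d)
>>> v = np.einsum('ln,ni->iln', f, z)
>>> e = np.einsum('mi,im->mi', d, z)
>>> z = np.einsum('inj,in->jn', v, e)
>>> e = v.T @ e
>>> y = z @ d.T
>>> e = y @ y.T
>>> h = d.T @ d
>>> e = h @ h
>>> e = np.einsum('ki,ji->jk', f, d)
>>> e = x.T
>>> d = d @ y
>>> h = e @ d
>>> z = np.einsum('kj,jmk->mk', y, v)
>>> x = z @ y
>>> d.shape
(13, 13)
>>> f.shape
(3, 3)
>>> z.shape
(3, 3)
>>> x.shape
(3, 13)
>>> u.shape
(3,)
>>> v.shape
(13, 3, 3)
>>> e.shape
(3, 37, 13)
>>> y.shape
(3, 13)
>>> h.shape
(3, 37, 13)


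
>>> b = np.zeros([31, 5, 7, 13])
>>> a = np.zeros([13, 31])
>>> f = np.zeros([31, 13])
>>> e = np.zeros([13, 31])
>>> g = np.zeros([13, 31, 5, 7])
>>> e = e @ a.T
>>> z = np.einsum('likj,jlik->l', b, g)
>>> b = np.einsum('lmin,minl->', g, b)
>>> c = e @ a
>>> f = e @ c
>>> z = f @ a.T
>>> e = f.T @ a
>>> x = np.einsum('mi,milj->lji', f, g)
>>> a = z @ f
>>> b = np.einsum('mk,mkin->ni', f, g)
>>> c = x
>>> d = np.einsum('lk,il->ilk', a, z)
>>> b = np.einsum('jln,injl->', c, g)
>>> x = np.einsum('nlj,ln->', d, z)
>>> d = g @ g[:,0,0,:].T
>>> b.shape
()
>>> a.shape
(13, 31)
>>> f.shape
(13, 31)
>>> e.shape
(31, 31)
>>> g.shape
(13, 31, 5, 7)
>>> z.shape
(13, 13)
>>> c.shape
(5, 7, 31)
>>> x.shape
()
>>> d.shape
(13, 31, 5, 13)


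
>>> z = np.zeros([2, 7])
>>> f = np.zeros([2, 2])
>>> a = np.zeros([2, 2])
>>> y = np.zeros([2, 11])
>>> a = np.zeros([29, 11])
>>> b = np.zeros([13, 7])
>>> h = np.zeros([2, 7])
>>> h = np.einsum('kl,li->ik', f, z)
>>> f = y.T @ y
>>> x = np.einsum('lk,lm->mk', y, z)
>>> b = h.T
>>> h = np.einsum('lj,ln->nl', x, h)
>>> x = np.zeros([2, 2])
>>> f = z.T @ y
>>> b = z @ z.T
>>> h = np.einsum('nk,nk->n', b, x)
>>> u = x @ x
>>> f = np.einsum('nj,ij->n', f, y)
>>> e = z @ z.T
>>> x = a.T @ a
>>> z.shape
(2, 7)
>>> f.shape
(7,)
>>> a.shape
(29, 11)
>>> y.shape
(2, 11)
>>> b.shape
(2, 2)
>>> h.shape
(2,)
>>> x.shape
(11, 11)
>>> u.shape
(2, 2)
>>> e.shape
(2, 2)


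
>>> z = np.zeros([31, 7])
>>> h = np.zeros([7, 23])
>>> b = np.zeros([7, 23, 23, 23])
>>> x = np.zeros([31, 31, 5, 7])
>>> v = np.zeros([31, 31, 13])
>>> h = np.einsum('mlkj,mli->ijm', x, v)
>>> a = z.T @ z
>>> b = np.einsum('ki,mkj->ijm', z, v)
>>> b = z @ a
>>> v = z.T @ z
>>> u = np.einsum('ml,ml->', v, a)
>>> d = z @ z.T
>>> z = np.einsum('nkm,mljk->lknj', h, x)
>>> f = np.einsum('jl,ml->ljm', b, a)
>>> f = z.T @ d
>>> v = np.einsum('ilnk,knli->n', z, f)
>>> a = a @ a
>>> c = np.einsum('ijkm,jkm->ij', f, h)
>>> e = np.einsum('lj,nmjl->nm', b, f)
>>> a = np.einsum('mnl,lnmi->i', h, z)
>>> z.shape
(31, 7, 13, 5)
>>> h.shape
(13, 7, 31)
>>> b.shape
(31, 7)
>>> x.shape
(31, 31, 5, 7)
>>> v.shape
(13,)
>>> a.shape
(5,)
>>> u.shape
()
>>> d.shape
(31, 31)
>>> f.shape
(5, 13, 7, 31)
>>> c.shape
(5, 13)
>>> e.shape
(5, 13)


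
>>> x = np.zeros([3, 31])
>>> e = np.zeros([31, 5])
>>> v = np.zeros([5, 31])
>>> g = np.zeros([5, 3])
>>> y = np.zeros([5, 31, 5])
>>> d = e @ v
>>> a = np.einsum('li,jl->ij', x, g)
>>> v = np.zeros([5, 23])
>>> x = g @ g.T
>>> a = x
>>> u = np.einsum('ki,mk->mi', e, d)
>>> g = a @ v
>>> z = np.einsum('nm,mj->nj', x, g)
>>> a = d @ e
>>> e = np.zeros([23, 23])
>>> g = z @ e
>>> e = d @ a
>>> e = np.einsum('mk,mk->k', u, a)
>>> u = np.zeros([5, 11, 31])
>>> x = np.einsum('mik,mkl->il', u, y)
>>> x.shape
(11, 5)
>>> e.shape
(5,)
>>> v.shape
(5, 23)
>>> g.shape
(5, 23)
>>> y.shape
(5, 31, 5)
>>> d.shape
(31, 31)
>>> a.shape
(31, 5)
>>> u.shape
(5, 11, 31)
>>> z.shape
(5, 23)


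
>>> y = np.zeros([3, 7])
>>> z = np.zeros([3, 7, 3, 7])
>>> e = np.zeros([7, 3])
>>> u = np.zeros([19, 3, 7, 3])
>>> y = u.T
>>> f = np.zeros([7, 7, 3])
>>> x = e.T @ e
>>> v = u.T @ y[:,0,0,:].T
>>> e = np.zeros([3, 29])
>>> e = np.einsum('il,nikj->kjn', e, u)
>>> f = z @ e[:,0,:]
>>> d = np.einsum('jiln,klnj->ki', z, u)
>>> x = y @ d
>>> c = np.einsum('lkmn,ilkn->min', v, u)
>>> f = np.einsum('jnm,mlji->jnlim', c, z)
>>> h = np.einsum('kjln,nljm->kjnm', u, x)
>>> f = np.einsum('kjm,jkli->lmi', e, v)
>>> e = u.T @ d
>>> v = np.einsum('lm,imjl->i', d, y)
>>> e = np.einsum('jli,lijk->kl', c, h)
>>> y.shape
(3, 7, 3, 19)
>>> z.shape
(3, 7, 3, 7)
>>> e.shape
(7, 19)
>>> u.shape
(19, 3, 7, 3)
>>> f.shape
(3, 19, 3)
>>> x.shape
(3, 7, 3, 7)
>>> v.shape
(3,)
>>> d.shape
(19, 7)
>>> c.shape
(3, 19, 3)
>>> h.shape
(19, 3, 3, 7)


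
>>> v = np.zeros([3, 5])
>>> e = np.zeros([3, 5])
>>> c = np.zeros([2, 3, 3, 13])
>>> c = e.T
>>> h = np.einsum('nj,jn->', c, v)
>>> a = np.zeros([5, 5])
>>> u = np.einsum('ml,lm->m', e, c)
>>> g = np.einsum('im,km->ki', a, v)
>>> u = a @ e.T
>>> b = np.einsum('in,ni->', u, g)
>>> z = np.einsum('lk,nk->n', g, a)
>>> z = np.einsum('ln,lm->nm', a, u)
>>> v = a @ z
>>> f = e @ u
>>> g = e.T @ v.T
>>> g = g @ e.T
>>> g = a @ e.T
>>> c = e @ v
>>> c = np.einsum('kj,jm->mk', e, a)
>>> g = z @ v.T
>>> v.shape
(5, 3)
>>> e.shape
(3, 5)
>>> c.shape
(5, 3)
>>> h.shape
()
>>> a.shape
(5, 5)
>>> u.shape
(5, 3)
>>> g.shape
(5, 5)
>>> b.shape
()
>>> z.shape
(5, 3)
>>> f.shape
(3, 3)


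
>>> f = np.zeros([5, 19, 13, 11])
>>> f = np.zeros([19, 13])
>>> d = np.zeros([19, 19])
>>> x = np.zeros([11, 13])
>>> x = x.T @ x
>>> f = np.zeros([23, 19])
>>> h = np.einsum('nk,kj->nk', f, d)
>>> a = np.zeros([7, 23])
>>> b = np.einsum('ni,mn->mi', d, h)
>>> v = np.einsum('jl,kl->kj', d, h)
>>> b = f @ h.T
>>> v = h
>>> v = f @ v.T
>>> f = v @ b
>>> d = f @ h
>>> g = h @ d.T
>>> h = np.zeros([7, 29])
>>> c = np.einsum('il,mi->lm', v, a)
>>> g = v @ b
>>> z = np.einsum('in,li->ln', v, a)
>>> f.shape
(23, 23)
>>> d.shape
(23, 19)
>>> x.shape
(13, 13)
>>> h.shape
(7, 29)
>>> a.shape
(7, 23)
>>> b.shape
(23, 23)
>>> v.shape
(23, 23)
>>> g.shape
(23, 23)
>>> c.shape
(23, 7)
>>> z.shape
(7, 23)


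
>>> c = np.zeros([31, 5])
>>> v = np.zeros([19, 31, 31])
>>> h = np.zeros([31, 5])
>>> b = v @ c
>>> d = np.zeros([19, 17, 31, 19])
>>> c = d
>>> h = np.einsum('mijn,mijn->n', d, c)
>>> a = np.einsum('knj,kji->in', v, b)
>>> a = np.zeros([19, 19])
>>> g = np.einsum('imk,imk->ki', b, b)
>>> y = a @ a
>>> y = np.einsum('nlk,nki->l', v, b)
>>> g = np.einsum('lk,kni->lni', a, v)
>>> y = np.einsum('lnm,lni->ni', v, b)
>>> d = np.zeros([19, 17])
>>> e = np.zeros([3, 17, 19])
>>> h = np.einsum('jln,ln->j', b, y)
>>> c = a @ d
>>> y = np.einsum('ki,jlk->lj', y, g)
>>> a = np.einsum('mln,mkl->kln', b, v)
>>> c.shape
(19, 17)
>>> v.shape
(19, 31, 31)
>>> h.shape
(19,)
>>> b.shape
(19, 31, 5)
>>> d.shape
(19, 17)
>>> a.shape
(31, 31, 5)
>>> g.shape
(19, 31, 31)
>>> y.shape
(31, 19)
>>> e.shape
(3, 17, 19)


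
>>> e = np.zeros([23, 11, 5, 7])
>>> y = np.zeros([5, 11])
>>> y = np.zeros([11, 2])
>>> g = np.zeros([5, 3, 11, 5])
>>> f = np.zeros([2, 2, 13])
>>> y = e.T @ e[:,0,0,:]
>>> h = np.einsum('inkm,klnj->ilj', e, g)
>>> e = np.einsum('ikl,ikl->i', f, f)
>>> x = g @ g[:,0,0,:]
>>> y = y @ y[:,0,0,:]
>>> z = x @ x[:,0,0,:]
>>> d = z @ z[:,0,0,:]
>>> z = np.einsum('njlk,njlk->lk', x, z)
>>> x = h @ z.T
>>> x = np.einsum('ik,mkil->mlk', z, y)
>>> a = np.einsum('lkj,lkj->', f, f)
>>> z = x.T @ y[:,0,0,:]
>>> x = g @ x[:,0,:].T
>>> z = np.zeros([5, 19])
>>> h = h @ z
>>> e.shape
(2,)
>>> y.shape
(7, 5, 11, 7)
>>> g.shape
(5, 3, 11, 5)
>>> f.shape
(2, 2, 13)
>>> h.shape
(23, 3, 19)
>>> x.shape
(5, 3, 11, 7)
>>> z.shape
(5, 19)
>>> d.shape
(5, 3, 11, 5)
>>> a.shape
()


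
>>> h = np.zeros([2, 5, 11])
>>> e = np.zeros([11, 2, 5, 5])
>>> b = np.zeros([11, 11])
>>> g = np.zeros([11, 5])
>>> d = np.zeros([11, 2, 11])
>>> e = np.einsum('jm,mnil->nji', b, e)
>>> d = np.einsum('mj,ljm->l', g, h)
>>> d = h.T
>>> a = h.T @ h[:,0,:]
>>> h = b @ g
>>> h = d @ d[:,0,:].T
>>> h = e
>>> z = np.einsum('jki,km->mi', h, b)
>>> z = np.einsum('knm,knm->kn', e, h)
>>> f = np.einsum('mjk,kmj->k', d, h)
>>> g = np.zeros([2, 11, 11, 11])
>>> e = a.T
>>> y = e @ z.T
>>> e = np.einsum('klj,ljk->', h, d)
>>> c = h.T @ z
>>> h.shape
(2, 11, 5)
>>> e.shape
()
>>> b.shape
(11, 11)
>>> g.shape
(2, 11, 11, 11)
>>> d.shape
(11, 5, 2)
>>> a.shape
(11, 5, 11)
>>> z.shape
(2, 11)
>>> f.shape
(2,)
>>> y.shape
(11, 5, 2)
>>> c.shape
(5, 11, 11)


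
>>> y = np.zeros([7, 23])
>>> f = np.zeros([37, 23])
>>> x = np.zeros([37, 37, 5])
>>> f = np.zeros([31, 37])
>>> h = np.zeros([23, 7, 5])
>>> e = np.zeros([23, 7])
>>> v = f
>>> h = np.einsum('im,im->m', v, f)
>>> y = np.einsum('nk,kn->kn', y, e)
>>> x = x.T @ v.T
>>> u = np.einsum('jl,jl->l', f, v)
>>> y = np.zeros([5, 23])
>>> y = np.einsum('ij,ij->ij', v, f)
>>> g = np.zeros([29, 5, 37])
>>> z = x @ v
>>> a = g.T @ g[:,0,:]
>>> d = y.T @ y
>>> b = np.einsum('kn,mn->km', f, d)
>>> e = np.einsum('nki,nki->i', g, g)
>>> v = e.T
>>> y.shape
(31, 37)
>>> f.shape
(31, 37)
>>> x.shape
(5, 37, 31)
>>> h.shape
(37,)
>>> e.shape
(37,)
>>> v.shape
(37,)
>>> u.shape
(37,)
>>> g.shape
(29, 5, 37)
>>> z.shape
(5, 37, 37)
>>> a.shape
(37, 5, 37)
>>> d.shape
(37, 37)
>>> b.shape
(31, 37)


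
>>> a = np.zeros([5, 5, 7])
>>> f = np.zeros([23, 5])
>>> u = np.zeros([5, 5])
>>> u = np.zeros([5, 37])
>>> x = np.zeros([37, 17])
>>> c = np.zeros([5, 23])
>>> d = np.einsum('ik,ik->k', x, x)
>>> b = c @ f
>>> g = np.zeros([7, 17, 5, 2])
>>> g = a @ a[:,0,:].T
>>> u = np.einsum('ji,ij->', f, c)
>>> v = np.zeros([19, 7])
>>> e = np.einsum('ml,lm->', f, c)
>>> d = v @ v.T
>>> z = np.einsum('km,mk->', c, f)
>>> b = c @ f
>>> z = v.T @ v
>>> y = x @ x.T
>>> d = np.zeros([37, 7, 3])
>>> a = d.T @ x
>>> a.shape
(3, 7, 17)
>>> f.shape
(23, 5)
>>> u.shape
()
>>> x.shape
(37, 17)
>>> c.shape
(5, 23)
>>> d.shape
(37, 7, 3)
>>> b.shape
(5, 5)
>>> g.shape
(5, 5, 5)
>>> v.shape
(19, 7)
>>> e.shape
()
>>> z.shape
(7, 7)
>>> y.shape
(37, 37)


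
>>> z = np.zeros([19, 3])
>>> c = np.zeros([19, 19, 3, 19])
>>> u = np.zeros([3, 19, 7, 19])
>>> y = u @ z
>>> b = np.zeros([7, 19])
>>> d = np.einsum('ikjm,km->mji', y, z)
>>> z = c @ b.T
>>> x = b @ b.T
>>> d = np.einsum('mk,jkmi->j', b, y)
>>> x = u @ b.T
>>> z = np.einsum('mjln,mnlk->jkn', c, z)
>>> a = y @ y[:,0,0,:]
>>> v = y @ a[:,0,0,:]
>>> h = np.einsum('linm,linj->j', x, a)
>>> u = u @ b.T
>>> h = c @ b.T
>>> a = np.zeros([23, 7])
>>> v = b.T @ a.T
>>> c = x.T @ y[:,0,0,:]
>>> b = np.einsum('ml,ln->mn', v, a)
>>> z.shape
(19, 7, 19)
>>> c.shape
(7, 7, 19, 3)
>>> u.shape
(3, 19, 7, 7)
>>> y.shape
(3, 19, 7, 3)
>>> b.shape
(19, 7)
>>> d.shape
(3,)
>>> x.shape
(3, 19, 7, 7)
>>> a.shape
(23, 7)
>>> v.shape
(19, 23)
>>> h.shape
(19, 19, 3, 7)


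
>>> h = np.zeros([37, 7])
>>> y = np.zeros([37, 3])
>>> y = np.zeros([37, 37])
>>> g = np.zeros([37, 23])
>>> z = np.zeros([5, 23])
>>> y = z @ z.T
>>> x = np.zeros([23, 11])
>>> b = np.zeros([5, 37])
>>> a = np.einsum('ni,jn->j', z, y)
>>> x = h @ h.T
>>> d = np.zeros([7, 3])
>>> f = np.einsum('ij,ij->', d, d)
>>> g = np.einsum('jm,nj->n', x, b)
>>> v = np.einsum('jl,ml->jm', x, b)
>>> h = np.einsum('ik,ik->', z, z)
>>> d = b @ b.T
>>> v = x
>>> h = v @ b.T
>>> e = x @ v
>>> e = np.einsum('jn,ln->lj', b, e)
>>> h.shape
(37, 5)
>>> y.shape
(5, 5)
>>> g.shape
(5,)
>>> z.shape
(5, 23)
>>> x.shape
(37, 37)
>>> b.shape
(5, 37)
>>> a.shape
(5,)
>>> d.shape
(5, 5)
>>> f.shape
()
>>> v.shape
(37, 37)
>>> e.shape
(37, 5)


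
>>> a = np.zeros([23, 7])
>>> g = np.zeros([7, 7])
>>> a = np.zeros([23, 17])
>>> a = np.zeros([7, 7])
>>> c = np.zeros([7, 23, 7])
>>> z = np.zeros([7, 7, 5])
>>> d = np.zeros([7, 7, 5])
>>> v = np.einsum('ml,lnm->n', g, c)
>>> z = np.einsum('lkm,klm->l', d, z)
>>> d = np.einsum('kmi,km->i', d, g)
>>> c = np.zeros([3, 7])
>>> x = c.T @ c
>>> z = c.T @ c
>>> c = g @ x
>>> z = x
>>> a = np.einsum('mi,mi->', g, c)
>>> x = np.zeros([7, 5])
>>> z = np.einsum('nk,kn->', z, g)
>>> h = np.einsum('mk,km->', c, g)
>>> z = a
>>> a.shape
()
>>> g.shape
(7, 7)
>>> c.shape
(7, 7)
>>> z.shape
()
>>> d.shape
(5,)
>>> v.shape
(23,)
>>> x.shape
(7, 5)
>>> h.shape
()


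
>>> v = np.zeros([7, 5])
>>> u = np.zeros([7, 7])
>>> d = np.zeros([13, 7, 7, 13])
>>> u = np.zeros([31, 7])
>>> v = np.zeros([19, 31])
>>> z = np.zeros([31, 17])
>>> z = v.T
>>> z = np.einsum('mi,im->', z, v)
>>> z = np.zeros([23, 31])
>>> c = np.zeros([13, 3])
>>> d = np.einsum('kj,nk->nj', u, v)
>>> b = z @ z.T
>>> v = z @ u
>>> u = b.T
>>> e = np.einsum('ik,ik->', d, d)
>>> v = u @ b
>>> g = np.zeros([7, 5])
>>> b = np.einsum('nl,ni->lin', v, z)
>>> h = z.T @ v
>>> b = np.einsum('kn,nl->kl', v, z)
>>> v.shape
(23, 23)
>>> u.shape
(23, 23)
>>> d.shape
(19, 7)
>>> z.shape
(23, 31)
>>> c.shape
(13, 3)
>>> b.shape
(23, 31)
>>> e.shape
()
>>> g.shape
(7, 5)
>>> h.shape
(31, 23)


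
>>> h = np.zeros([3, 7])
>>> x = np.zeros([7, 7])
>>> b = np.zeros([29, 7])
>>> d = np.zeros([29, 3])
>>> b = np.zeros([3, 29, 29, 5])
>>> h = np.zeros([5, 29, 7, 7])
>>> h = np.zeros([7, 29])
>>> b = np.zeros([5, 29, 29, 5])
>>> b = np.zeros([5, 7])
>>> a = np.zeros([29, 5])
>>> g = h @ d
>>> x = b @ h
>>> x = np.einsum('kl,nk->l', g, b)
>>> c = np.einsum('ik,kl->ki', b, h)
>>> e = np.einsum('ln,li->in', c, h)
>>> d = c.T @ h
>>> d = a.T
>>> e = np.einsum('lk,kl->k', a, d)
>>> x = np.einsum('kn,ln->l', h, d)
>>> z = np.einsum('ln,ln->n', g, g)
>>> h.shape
(7, 29)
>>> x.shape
(5,)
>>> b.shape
(5, 7)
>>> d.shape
(5, 29)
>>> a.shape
(29, 5)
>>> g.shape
(7, 3)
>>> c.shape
(7, 5)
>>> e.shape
(5,)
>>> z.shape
(3,)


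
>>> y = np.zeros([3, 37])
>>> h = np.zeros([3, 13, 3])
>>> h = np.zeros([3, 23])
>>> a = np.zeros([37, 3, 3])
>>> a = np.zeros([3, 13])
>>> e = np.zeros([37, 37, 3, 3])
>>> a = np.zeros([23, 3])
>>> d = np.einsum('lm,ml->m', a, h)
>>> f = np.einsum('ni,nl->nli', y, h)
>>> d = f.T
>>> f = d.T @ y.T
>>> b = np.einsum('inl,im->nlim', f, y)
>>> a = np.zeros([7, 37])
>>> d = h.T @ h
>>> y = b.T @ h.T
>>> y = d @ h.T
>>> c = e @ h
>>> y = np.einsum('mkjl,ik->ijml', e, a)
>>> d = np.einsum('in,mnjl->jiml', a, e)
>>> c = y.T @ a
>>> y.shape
(7, 3, 37, 3)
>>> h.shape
(3, 23)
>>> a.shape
(7, 37)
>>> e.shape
(37, 37, 3, 3)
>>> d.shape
(3, 7, 37, 3)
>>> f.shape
(3, 23, 3)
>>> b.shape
(23, 3, 3, 37)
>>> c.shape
(3, 37, 3, 37)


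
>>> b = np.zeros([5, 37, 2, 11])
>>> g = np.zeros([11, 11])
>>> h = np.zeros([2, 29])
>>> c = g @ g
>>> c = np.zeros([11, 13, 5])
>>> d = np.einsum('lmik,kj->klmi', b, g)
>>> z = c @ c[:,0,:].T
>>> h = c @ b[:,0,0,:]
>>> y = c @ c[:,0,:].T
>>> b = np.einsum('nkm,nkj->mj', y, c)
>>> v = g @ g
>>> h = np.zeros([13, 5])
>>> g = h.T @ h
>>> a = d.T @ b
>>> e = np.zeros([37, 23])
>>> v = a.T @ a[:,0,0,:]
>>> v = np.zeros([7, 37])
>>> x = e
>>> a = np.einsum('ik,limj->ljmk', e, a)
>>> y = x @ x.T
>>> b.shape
(11, 5)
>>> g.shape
(5, 5)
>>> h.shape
(13, 5)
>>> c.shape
(11, 13, 5)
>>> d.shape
(11, 5, 37, 2)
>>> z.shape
(11, 13, 11)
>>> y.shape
(37, 37)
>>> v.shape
(7, 37)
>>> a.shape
(2, 5, 5, 23)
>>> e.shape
(37, 23)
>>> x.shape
(37, 23)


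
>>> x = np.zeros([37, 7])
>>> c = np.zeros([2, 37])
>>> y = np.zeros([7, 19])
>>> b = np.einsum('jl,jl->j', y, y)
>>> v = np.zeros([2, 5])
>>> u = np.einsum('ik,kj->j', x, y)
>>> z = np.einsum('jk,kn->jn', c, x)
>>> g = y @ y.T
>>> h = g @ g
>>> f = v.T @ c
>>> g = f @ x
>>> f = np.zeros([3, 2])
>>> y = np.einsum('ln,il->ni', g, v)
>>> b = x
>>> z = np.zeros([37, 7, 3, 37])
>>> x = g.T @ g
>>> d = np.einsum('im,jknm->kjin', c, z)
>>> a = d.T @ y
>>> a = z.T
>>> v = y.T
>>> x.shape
(7, 7)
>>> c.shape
(2, 37)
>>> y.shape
(7, 2)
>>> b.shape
(37, 7)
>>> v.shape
(2, 7)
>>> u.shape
(19,)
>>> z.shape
(37, 7, 3, 37)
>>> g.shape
(5, 7)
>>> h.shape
(7, 7)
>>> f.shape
(3, 2)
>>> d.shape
(7, 37, 2, 3)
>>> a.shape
(37, 3, 7, 37)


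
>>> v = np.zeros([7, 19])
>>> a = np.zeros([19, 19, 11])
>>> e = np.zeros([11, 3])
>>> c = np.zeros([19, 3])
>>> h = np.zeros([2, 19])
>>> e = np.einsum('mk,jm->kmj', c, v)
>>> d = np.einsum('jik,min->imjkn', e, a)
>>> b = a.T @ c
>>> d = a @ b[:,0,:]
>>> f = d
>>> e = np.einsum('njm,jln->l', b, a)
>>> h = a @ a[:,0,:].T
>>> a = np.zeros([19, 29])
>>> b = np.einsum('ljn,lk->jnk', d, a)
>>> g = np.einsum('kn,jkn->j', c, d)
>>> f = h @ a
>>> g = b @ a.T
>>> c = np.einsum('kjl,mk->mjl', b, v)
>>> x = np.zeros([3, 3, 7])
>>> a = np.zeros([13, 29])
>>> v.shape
(7, 19)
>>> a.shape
(13, 29)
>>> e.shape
(19,)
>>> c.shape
(7, 3, 29)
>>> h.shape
(19, 19, 19)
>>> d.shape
(19, 19, 3)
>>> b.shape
(19, 3, 29)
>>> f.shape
(19, 19, 29)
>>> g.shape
(19, 3, 19)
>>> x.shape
(3, 3, 7)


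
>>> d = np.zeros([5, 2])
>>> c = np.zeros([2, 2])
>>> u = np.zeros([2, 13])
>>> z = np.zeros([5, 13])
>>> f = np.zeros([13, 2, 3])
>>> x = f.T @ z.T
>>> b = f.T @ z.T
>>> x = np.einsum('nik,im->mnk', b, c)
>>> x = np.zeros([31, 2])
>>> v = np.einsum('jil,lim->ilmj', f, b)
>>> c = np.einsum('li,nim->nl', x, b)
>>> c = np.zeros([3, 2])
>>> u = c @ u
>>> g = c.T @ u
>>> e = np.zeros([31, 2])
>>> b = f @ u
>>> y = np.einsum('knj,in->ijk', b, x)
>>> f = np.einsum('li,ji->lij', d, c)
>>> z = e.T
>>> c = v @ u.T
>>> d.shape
(5, 2)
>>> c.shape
(2, 3, 5, 3)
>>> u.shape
(3, 13)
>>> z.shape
(2, 31)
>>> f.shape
(5, 2, 3)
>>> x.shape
(31, 2)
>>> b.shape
(13, 2, 13)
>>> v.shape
(2, 3, 5, 13)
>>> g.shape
(2, 13)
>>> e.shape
(31, 2)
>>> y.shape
(31, 13, 13)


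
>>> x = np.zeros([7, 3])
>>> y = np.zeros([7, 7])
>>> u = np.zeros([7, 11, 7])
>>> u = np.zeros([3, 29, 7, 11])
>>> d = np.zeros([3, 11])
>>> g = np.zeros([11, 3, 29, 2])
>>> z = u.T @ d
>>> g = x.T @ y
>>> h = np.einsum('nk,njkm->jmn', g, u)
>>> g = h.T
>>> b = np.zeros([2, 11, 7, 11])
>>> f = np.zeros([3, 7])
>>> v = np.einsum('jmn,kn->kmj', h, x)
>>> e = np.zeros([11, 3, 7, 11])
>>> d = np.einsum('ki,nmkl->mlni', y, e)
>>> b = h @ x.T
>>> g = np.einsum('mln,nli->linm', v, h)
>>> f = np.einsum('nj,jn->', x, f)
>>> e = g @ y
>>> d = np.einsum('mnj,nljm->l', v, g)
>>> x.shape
(7, 3)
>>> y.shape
(7, 7)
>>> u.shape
(3, 29, 7, 11)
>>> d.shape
(3,)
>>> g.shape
(11, 3, 29, 7)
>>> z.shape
(11, 7, 29, 11)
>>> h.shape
(29, 11, 3)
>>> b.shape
(29, 11, 7)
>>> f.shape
()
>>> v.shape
(7, 11, 29)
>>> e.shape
(11, 3, 29, 7)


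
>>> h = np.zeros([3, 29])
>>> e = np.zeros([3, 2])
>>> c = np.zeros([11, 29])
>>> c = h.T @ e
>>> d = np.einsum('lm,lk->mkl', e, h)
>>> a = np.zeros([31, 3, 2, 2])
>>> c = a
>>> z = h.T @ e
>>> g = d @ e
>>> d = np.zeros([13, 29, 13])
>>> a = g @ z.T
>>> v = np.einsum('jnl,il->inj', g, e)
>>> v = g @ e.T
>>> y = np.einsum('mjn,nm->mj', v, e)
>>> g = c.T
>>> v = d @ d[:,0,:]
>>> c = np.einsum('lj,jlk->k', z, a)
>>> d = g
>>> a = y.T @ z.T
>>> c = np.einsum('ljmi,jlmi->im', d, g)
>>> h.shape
(3, 29)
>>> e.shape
(3, 2)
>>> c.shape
(31, 3)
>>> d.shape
(2, 2, 3, 31)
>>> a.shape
(29, 29)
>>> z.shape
(29, 2)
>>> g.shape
(2, 2, 3, 31)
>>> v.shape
(13, 29, 13)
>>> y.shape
(2, 29)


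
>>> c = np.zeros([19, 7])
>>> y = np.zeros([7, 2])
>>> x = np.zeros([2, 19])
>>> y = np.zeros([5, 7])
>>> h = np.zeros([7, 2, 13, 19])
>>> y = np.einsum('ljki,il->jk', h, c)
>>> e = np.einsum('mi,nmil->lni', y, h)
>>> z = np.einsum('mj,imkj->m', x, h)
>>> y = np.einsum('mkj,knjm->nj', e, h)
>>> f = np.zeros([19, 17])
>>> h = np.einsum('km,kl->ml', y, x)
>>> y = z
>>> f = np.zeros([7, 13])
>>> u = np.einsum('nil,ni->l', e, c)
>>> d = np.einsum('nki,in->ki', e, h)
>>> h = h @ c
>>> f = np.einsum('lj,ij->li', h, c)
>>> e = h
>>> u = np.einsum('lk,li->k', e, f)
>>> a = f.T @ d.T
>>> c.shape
(19, 7)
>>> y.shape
(2,)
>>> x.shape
(2, 19)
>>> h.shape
(13, 7)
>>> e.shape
(13, 7)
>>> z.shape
(2,)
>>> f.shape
(13, 19)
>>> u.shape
(7,)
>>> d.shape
(7, 13)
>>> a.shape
(19, 7)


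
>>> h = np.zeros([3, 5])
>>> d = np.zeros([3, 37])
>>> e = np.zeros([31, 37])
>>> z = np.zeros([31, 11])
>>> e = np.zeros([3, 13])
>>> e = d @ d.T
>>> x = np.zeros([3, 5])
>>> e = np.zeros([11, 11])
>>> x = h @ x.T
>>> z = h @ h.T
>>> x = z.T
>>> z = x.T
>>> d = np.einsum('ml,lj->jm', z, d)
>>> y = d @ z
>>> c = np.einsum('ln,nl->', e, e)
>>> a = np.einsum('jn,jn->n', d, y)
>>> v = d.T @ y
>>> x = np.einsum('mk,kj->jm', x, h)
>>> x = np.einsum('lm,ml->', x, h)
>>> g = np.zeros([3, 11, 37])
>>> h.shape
(3, 5)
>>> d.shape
(37, 3)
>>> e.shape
(11, 11)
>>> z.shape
(3, 3)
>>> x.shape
()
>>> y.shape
(37, 3)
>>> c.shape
()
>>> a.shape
(3,)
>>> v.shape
(3, 3)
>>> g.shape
(3, 11, 37)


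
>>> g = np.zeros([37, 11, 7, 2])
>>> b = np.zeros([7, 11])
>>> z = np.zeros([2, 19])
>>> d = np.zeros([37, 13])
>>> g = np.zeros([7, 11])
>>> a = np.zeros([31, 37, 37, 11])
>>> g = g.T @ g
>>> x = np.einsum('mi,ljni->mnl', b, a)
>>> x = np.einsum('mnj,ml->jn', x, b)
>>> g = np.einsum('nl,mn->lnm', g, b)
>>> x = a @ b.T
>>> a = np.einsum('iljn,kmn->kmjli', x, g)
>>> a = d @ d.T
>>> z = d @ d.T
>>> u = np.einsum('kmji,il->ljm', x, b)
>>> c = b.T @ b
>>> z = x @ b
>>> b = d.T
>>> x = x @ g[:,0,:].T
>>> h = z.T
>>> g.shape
(11, 11, 7)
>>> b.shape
(13, 37)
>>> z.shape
(31, 37, 37, 11)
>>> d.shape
(37, 13)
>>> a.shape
(37, 37)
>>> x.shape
(31, 37, 37, 11)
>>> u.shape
(11, 37, 37)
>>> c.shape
(11, 11)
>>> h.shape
(11, 37, 37, 31)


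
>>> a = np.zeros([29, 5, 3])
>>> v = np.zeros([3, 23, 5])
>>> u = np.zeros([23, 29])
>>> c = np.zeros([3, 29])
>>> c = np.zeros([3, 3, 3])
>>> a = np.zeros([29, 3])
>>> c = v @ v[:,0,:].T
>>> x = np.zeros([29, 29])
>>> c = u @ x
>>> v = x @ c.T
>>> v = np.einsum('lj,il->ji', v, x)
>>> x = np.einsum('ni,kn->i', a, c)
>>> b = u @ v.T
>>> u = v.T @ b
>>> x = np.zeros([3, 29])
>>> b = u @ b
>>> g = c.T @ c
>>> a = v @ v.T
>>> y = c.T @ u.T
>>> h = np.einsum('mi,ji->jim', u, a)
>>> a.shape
(23, 23)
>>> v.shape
(23, 29)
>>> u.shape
(29, 23)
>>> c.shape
(23, 29)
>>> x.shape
(3, 29)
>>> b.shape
(29, 23)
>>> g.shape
(29, 29)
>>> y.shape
(29, 29)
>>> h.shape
(23, 23, 29)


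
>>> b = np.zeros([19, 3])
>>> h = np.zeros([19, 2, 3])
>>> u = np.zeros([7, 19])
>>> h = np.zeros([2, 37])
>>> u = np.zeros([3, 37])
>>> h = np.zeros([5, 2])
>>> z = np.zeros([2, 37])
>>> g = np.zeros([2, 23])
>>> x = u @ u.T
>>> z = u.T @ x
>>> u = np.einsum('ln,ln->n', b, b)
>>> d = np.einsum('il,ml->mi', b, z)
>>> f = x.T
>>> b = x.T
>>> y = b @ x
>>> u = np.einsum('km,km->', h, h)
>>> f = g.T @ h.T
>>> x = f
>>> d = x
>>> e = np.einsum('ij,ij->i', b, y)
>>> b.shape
(3, 3)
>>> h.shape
(5, 2)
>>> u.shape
()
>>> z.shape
(37, 3)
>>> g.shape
(2, 23)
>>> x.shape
(23, 5)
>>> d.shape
(23, 5)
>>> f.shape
(23, 5)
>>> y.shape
(3, 3)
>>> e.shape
(3,)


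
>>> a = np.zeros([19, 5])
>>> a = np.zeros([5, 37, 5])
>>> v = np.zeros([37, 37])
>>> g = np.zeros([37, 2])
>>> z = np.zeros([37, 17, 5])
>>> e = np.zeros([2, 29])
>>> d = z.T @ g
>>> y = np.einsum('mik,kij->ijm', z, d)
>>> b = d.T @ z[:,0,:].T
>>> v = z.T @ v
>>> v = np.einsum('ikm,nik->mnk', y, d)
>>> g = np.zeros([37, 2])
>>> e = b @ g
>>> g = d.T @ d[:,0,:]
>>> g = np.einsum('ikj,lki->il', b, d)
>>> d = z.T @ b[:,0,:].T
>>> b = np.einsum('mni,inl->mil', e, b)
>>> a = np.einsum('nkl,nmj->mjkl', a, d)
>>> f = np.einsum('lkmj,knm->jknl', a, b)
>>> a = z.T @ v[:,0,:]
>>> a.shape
(5, 17, 2)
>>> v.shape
(37, 5, 2)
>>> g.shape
(2, 5)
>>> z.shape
(37, 17, 5)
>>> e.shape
(2, 17, 2)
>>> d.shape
(5, 17, 2)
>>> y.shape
(17, 2, 37)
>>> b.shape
(2, 2, 37)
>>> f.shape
(5, 2, 2, 17)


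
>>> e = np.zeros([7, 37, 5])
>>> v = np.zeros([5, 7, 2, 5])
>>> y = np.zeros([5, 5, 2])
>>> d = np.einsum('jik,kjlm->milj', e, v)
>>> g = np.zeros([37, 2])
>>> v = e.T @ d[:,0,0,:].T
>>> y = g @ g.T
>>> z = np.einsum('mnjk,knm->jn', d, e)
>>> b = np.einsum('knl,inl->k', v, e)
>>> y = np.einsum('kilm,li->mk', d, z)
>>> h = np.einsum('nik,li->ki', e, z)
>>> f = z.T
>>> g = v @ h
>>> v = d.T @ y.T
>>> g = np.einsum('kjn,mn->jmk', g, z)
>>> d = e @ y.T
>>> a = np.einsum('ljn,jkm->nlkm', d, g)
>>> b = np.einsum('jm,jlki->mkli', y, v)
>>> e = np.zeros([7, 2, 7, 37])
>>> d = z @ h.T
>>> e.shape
(7, 2, 7, 37)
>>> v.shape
(7, 2, 37, 7)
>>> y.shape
(7, 5)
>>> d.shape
(2, 5)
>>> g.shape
(37, 2, 5)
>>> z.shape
(2, 37)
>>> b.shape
(5, 37, 2, 7)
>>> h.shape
(5, 37)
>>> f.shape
(37, 2)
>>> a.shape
(7, 7, 2, 5)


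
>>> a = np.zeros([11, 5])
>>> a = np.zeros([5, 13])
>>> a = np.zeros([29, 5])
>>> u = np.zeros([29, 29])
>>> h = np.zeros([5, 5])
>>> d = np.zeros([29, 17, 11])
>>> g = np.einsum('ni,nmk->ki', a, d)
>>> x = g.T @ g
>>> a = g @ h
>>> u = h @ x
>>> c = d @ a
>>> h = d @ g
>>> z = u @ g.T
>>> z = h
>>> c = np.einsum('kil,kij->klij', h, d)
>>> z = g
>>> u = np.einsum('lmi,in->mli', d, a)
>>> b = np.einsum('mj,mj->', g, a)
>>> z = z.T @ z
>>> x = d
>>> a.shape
(11, 5)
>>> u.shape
(17, 29, 11)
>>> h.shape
(29, 17, 5)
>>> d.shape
(29, 17, 11)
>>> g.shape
(11, 5)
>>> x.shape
(29, 17, 11)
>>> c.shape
(29, 5, 17, 11)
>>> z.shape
(5, 5)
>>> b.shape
()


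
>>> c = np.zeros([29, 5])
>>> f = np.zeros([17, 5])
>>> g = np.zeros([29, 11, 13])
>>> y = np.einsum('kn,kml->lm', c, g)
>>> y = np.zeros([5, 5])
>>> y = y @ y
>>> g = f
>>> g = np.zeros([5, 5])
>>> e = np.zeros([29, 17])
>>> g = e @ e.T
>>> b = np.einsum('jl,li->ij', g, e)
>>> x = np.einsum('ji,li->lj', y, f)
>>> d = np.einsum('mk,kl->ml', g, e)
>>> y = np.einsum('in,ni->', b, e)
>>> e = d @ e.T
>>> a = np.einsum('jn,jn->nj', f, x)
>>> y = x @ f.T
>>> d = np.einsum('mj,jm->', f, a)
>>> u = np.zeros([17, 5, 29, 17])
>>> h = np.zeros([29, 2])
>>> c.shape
(29, 5)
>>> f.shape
(17, 5)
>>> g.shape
(29, 29)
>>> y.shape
(17, 17)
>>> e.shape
(29, 29)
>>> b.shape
(17, 29)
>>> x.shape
(17, 5)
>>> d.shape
()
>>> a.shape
(5, 17)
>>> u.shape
(17, 5, 29, 17)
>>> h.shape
(29, 2)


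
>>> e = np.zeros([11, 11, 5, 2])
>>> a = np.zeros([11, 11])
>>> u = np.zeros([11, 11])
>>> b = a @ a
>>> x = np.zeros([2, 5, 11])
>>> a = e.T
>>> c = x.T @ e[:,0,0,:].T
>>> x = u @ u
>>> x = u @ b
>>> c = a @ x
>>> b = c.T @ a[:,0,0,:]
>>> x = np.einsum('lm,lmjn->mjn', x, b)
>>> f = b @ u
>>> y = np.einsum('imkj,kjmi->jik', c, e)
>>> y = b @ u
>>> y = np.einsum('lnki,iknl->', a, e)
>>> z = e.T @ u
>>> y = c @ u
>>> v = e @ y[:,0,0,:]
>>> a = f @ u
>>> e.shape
(11, 11, 5, 2)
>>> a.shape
(11, 11, 5, 11)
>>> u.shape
(11, 11)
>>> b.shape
(11, 11, 5, 11)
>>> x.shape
(11, 5, 11)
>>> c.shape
(2, 5, 11, 11)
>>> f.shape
(11, 11, 5, 11)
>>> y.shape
(2, 5, 11, 11)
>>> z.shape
(2, 5, 11, 11)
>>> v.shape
(11, 11, 5, 11)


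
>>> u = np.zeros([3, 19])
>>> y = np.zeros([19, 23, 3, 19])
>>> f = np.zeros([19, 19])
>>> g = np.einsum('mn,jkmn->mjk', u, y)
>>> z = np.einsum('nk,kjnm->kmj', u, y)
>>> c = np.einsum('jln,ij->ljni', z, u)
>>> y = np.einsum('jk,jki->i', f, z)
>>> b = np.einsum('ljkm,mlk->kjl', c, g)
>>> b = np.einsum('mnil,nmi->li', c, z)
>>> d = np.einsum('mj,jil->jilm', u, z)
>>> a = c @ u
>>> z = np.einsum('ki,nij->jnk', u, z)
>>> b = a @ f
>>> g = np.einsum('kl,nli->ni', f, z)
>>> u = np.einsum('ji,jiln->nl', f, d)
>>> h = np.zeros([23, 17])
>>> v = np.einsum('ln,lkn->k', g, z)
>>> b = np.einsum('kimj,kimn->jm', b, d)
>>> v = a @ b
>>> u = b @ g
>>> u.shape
(19, 3)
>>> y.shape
(23,)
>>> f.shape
(19, 19)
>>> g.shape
(23, 3)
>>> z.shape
(23, 19, 3)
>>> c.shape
(19, 19, 23, 3)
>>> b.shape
(19, 23)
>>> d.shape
(19, 19, 23, 3)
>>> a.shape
(19, 19, 23, 19)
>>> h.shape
(23, 17)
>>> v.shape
(19, 19, 23, 23)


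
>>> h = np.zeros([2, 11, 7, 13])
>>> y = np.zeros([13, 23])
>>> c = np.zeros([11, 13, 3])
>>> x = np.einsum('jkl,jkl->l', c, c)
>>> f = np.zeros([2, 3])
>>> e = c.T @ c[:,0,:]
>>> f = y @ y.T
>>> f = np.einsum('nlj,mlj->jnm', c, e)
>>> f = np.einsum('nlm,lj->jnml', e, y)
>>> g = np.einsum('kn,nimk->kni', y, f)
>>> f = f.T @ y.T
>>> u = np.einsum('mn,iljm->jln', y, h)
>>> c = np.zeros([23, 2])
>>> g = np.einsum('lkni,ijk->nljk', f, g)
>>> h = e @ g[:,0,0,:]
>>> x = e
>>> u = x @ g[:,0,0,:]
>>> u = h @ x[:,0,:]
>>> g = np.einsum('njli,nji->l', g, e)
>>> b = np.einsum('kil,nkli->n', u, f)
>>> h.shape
(3, 13, 3)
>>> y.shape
(13, 23)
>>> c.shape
(23, 2)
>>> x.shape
(3, 13, 3)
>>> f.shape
(13, 3, 3, 13)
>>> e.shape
(3, 13, 3)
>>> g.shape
(23,)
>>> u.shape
(3, 13, 3)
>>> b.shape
(13,)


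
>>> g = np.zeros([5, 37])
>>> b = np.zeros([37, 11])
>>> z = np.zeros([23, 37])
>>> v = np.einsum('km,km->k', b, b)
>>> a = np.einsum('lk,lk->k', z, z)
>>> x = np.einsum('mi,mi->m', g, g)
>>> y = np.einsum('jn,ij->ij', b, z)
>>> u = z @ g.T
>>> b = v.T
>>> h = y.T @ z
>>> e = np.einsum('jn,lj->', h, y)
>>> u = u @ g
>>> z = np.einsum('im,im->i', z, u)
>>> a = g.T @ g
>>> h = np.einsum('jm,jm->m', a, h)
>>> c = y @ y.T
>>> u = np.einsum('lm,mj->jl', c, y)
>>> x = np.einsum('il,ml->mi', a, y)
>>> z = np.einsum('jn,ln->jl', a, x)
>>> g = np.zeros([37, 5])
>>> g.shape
(37, 5)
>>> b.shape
(37,)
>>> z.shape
(37, 23)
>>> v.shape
(37,)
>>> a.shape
(37, 37)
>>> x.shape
(23, 37)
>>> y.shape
(23, 37)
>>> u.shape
(37, 23)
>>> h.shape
(37,)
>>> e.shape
()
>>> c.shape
(23, 23)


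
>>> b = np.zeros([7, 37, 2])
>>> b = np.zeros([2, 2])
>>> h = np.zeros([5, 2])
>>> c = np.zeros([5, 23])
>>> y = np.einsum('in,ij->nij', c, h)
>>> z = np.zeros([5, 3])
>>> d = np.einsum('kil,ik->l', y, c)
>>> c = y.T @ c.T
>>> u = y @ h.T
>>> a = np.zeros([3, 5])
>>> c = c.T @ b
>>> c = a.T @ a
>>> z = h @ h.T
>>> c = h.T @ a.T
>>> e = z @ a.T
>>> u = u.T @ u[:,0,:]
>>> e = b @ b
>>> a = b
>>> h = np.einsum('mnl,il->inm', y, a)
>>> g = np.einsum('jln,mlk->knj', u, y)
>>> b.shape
(2, 2)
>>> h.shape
(2, 5, 23)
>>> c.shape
(2, 3)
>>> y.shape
(23, 5, 2)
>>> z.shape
(5, 5)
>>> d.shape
(2,)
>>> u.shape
(5, 5, 5)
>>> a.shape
(2, 2)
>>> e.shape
(2, 2)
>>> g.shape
(2, 5, 5)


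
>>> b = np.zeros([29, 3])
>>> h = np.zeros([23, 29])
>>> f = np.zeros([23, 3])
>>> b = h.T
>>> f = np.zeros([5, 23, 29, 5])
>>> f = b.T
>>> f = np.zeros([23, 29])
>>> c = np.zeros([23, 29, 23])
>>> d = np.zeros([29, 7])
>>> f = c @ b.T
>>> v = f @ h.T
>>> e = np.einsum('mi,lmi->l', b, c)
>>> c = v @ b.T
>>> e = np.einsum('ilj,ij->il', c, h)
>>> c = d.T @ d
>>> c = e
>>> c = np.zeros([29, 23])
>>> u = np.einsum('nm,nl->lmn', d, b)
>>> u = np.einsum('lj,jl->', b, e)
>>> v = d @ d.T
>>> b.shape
(29, 23)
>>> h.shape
(23, 29)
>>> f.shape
(23, 29, 29)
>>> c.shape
(29, 23)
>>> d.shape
(29, 7)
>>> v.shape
(29, 29)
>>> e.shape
(23, 29)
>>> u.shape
()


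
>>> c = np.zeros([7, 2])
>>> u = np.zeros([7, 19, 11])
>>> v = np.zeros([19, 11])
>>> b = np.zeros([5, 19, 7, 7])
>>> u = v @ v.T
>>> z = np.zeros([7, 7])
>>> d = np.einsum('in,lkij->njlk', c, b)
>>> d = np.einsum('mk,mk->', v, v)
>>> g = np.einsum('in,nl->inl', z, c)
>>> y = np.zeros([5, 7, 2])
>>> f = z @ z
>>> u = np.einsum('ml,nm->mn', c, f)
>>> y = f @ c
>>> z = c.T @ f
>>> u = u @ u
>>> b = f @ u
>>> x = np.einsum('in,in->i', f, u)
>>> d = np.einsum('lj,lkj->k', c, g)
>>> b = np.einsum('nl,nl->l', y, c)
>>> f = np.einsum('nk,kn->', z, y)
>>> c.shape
(7, 2)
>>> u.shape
(7, 7)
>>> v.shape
(19, 11)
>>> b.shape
(2,)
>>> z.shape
(2, 7)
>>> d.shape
(7,)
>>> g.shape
(7, 7, 2)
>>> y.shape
(7, 2)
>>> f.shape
()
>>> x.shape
(7,)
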